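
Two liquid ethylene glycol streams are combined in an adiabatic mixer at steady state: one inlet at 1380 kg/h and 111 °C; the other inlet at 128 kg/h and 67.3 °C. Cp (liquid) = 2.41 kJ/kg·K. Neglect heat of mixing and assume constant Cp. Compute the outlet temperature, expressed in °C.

Energy balance with Q = 0: Σ ṁᵢCp,ᵢ(T_out − Tᵢ) = 0
Σ ṁᵢCp,ᵢTᵢ = 1380×2.41×111 + 128×2.41×67.3 = 389920
Σ ṁᵢCp,ᵢ = 1380×2.41 + 128×2.41 = 3634.3
T_out = 389920 / 3634.3 = 107.29 °C

T_out = 107 °C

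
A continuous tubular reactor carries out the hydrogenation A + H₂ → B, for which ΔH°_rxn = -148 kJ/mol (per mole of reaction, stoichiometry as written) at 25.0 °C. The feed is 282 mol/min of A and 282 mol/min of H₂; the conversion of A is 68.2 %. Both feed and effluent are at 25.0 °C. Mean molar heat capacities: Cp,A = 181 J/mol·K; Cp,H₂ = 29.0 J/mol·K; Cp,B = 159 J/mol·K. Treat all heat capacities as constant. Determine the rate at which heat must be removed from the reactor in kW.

Extent of reaction ξ = 0.682 × 282 = 192.32 mol/min
Reaction term: ξ·ΔH°_rxn = 192.32 × -148 = -28464 kJ/min
Q = ΔH = -28464 kJ/min = -474.4 kW
Heat removed = 474.4 kW

Q_out = 474 kW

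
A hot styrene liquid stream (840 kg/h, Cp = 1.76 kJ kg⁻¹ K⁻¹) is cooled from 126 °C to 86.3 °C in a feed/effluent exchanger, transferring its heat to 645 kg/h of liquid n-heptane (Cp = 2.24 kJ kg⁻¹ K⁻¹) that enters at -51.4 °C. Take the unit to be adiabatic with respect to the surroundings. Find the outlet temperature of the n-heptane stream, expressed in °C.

Heat released by hot stream: Q = 840 × 1.76 × (126 − 86.3) = 58692 kJ/h
Energy balance on cold side (adiabatic exchanger): Q = ṁ_c·Cp_c·(T_c,out − T_c,in)
T_c,out = -51.4 + 58692/(645 × 2.24) = -10.777 °C

T_c,out = -10.8 °C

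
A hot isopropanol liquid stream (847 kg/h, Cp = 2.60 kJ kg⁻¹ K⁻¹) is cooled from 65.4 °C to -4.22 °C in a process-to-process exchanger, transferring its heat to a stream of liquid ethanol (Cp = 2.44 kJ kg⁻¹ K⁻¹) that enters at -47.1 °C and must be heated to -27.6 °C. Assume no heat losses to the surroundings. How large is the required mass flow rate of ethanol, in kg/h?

Heat released by hot stream: Q = 847 × 2.60 × (65.4 − -4.22) = 153320 kJ/h
Energy balance on cold side (adiabatic exchanger): Q = ṁ_c·Cp_c·(T_c,out − T_c,in)
ṁ_c = 153320 / [2.44 × (-27.6 − -47.1)] = 3222.3 kg/h

ṁ_c = 3220 kg/h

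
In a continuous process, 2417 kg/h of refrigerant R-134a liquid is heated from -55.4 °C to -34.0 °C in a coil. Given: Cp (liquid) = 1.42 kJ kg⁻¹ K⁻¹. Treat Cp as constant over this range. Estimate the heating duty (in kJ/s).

Q = 20.4 kJ/s

Q = ṁ·Cp·ΔT = 2417 × 1.42 × (-34.0 − -55.4) = 73448 kJ/h
Converting: 73448 / 3600 s = 20.402 kW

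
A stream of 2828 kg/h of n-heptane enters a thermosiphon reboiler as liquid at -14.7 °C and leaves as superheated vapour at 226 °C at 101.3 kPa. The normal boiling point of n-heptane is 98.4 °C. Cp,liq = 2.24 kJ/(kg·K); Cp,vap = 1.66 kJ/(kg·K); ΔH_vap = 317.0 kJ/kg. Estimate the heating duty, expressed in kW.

liquid -14.7→98.4 °C: 253.34 kJ/kg
vaporisation at 98.4 °C: 317 kJ/kg
vapour 98.4→226 °C: 211.82 kJ/kg
Δh = 253.34 + 317 + 211.82 = 782.16 kJ/kg
Q = ṁ·Δh = 2828 kg/h × 782.16 kJ/kg = 2.2119e+06 kJ/h
|Q| = 614.43 kW

Q = 614 kW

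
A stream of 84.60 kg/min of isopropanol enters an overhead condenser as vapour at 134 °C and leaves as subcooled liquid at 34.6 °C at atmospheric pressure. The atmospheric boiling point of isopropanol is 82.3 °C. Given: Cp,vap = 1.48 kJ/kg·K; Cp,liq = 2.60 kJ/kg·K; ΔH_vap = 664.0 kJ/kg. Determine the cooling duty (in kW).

Q_c = 1220 kW

vapour 134→82.3 °C: -76.516 kJ/kg
condensation at 82.3 °C: -664 kJ/kg
liquid 82.3→34.6 °C: -124.02 kJ/kg
Δh = -76.516 + -664 + -124.02 = -864.54 kJ/kg
Q = ṁ·Δh = 84.60 kg/min × -864.54 kJ/kg = -73140 kJ/min
|Q| = 1219 kW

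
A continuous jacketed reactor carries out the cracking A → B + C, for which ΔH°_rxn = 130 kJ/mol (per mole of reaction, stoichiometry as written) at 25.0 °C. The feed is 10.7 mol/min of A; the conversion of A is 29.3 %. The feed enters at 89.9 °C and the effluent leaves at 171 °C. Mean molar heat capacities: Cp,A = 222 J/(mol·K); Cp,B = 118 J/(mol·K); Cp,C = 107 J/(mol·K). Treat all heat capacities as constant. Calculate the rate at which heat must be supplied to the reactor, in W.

Extent of reaction ξ = 0.293 × 10.7 = 3.1351 mol/min
Reaction term: ξ·ΔH°_rxn = 3.1351 × 130 = 407.56 kJ/min
Sensible, feed 89.9→25 °C: -154.16 kJ/min
Outlet flows (mol/min): A 7.5649, B 3.1351, C 3.1351
Sensible, products 25→171 °C: 348.18 kJ/min
Q = ΔH = 601.58 kJ/min = 10.026 kW
Heat supplied = 10026 W

Q_in = 10000 W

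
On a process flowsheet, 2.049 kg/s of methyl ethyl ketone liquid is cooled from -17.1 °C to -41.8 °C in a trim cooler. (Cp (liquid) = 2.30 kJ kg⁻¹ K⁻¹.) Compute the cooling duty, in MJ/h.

Q = ṁ·Cp·ΔT = 2.049 × 2.30 × (-41.8 − -17.1) = -116.4 kJ/s
Cooling duty = 419.05 MJ/h

Q_c = 419 MJ/h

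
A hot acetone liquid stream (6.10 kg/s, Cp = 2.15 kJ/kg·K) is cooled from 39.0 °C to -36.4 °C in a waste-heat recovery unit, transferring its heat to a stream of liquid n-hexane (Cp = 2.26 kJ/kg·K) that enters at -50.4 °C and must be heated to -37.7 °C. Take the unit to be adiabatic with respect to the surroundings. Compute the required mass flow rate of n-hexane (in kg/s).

Heat released by hot stream: Q = 6.10 × 2.15 × (39.0 − -36.4) = 988.87 kJ/s
Energy balance on cold side (adiabatic exchanger): Q = ṁ_c·Cp_c·(T_c,out − T_c,in)
ṁ_c = 988.87 / [2.26 × (-37.7 − -50.4)] = 34.453 kg/s

ṁ_c = 34.5 kg/s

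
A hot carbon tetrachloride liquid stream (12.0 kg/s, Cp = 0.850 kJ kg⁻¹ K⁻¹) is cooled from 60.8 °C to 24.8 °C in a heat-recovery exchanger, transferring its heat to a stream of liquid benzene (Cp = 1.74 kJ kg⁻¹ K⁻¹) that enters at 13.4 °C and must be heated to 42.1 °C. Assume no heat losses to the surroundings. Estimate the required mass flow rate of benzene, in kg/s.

ṁ_c = 7.35 kg/s

Heat released by hot stream: Q = 12.0 × 0.850 × (60.8 − 24.8) = 367.2 kJ/s
Energy balance on cold side (adiabatic exchanger): Q = ṁ_c·Cp_c·(T_c,out − T_c,in)
ṁ_c = 367.2 / [1.74 × (42.1 − 13.4)] = 7.3531 kg/s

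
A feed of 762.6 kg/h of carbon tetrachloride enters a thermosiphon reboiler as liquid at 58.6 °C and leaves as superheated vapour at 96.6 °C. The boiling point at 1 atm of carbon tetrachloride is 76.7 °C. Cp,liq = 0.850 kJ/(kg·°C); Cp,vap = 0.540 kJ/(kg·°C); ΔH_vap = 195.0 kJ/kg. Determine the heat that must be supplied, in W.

liquid 58.6→76.7 °C: 15.385 kJ/kg
vaporisation at 76.7 °C: 195 kJ/kg
vapour 76.7→96.6 °C: 10.746 kJ/kg
Δh = 15.385 + 195 + 10.746 = 221.13 kJ/kg
Q = ṁ·Δh = 762.6 kg/h × 221.13 kJ/kg = 168630 kJ/h
|Q| = 46.843 kW = 46843 W

Q = 46800 W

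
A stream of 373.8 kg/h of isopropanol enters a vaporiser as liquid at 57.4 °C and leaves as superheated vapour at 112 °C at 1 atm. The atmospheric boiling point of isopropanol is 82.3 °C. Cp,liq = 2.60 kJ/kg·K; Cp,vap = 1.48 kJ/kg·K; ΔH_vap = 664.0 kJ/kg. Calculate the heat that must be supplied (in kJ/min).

liquid 57.4→82.3 °C: 64.74 kJ/kg
vaporisation at 82.3 °C: 664 kJ/kg
vapour 82.3→112 °C: 43.956 kJ/kg
Δh = 64.74 + 664 + 43.956 = 772.7 kJ/kg
Q = ṁ·Δh = 373.8 kg/h × 772.7 kJ/kg = 288830 kJ/h
|Q| = 80.232 kW = 4813.9 kJ/min

Q = 4810 kJ/min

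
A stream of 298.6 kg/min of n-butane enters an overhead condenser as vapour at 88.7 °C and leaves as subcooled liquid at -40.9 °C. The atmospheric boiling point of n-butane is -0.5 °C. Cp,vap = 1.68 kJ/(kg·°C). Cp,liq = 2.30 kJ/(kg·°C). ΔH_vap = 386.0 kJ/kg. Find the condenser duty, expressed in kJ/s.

vapour 88.7→-0.5 °C: -149.86 kJ/kg
condensation at -0.5 °C: -386 kJ/kg
liquid -0.5→-40.9 °C: -92.92 kJ/kg
Δh = -149.86 + -386 + -92.92 = -628.78 kJ/kg
Q = ṁ·Δh = 298.6 kg/min × -628.78 kJ/kg = -187750 kJ/min
|Q| = 3129.2 kW

Q_c = 3130 kJ/s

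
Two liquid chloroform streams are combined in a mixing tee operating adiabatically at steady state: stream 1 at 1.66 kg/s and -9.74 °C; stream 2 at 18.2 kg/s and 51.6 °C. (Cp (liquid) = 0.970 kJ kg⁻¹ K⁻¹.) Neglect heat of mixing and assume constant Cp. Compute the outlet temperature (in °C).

T_out = 46.5 °C

Energy balance with Q = 0: Σ ṁᵢCp,ᵢ(T_out − Tᵢ) = 0
Σ ṁᵢCp,ᵢTᵢ = 1.66×0.970×-9.74 + 18.2×0.970×51.6 = 895.26
Σ ṁᵢCp,ᵢ = 1.66×0.970 + 18.2×0.970 = 19.264
T_out = 895.26 / 19.264 = 46.473 °C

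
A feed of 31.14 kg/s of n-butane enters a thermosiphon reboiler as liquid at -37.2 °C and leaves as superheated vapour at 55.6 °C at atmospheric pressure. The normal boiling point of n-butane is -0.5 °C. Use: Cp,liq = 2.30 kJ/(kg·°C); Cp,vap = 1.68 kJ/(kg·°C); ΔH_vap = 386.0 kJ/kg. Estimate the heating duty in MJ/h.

liquid -37.2→-0.5 °C: 84.41 kJ/kg
vaporisation at -0.5 °C: 386 kJ/kg
vapour -0.5→55.6 °C: 94.248 kJ/kg
Δh = 84.41 + 386 + 94.248 = 564.66 kJ/kg
Q = ṁ·Δh = 31.14 kg/s × 564.66 kJ/kg = 17583 kJ/s
|Q| = 17583 kW = 63300 MJ/h

Q = 63300 MJ/h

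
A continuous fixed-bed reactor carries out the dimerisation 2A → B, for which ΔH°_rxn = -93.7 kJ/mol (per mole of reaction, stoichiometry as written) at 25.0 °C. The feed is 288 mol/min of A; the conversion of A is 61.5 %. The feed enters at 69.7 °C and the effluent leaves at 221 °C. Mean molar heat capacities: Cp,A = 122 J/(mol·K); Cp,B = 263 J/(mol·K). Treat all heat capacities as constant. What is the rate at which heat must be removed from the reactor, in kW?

Q_out = 44.2 kW

Extent of reaction ξ = 0.615 × 288 / 2 = 88.56 mol/min
Reaction term: ξ·ΔH°_rxn = 88.56 × -93.7 = -8298.1 kJ/min
Sensible, feed 69.7→25 °C: -1570.6 kJ/min
Outlet flows (mol/min): A 110.88, B 88.56
Sensible, products 25→221 °C: 7216.5 kJ/min
Q = ΔH = -2652.2 kJ/min = -44.203 kW
Heat removed = 44.203 kW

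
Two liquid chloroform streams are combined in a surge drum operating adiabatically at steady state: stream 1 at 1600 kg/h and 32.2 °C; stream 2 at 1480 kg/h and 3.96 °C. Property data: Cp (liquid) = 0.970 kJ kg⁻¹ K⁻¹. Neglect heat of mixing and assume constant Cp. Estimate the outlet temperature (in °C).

Adiabatic, steady state ⇒ Σ ṁᵢCp,ᵢ(T_out − Tᵢ) = 0
Σ ṁᵢCp,ᵢTᵢ = 1600×0.970×32.2 + 1480×0.970×3.96 = 55659
Σ ṁᵢCp,ᵢ = 1600×0.970 + 1480×0.970 = 2987.6
T_out = 55659 / 2987.6 = 18.63 °C

T_out = 18.6 °C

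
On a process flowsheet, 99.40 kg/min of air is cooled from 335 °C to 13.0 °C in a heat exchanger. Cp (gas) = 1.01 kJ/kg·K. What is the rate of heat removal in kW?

Q_c = 539 kW

Q = ṁ·Cp·ΔT = 99.40 × 1.01 × (13.0 − 335) = -32327 kJ/min
Converting: 32327 / 60 s = 538.78 kW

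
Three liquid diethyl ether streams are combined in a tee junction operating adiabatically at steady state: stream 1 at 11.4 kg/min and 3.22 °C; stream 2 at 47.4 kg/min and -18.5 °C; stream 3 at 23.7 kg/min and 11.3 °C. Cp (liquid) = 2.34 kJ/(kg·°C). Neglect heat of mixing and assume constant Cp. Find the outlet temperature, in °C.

Energy balance with Q = 0: Σ ṁᵢCp,ᵢ(T_out − Tᵢ) = 0
T_out = Σ ṁᵢCp,ᵢTᵢ / Σ ṁᵢCp,ᵢ
      = -1339.4 / 193.05 = -6.938 °C

T_out = -6.94 °C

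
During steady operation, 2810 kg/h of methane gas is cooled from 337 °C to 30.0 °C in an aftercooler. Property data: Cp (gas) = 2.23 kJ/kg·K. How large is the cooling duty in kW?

Q_c = 534 kW

Q = ṁ·Cp·ΔT = 2810 × 2.23 × (30.0 − 337) = -1.9238e+06 kJ/h
Converting: 1.9238e+06 / 3600 s = 534.38 kW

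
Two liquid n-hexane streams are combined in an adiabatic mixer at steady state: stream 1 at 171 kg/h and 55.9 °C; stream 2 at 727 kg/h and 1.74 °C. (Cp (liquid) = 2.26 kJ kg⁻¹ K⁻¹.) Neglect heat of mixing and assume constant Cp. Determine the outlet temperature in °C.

Energy balance with Q = 0: Σ ṁᵢCp,ᵢ(T_out − Tᵢ) = 0
Σ ṁᵢCp,ᵢTᵢ = 171×2.26×55.9 + 727×2.26×1.74 = 24462
Σ ṁᵢCp,ᵢ = 171×2.26 + 727×2.26 = 2029.5
T_out = 24462 / 2029.5 = 12.053 °C

T_out = 12.1 °C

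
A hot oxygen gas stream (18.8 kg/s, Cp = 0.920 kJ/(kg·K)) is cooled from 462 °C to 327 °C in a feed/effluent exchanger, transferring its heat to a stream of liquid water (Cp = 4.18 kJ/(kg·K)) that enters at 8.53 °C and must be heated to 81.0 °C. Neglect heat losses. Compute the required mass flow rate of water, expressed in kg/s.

Heat released by hot stream: Q = 18.8 × 0.920 × (462 − 327) = 2335 kJ/s
Energy balance on cold side (adiabatic exchanger): Q = ṁ_c·Cp_c·(T_c,out − T_c,in)
ṁ_c = 2335 / [4.18 × (81.0 − 8.53)] = 7.7081 kg/s

ṁ_c = 7.71 kg/s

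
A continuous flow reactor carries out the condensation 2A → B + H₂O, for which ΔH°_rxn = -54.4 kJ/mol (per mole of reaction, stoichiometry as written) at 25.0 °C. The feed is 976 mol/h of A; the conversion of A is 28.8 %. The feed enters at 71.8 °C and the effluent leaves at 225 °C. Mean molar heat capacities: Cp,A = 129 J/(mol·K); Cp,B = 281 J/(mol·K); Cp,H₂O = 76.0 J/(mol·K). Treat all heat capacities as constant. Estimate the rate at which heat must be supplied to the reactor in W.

Extent of reaction ξ = 0.288 × 976 / 2 = 140.54 mol/h
Reaction term: ξ·ΔH°_rxn = 140.54 × -54.4 = -7645.6 kJ/h
Sensible, feed 71.8→25 °C: -5892.3 kJ/h
Outlet flows (mol/h): A 694.91, B 140.54, H₂O 140.54
Sensible, products 25→225 °C: 27964 kJ/h
Q = ΔH = 14426 kJ/h = 4.0071 kW
Heat supplied = 4007.1 W

Q_in = 4010 W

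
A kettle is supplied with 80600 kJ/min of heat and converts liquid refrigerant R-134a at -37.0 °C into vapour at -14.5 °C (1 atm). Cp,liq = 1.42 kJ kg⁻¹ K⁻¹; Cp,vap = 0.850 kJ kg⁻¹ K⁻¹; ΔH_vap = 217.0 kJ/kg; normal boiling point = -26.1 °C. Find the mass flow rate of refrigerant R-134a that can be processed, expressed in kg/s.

Δh = 1.42×(-26.1−-37.0) + 217.0 + 0.850×(-14.5−-26.1) = 242.34 kJ/kg
Q = 80600 kJ/min = 1343.3 kJ/s = 1343.3 kJ/s
ṁ = Q/Δh = 1343.3 / 242.34 = 5.5432 kg/s

ṁ = 5.54 kg/s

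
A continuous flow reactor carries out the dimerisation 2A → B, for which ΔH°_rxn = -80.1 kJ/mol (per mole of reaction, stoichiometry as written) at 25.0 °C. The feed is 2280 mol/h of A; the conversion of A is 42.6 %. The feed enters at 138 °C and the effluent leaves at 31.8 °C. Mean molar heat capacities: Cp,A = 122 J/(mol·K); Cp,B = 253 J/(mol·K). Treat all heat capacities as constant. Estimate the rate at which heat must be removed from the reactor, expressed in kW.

Extent of reaction ξ = 0.426 × 2280 / 2 = 485.64 mol/h
Reaction term: ξ·ΔH°_rxn = 485.64 × -80.1 = -38900 kJ/h
Sensible, feed 138→25 °C: -31432 kJ/h
Outlet flows (mol/h): A 1308.7, B 485.64
Sensible, products 25→31.8 °C: 1921.2 kJ/h
Q = ΔH = -68411 kJ/h = -19.003 kW
Heat removed = 19.003 kW

Q_out = 19.0 kW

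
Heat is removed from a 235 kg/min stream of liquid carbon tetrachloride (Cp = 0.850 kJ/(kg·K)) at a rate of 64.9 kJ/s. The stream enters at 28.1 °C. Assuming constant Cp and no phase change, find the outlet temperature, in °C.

T_out = 8.61 °C

Q = 64.9 kJ/s = 3894 kJ/min
ΔT = Q/(ṁ·Cp) = 3894/(235×0.850) = 19.494 K
T_out = 28.1 − 19.494 = 8.6056 °C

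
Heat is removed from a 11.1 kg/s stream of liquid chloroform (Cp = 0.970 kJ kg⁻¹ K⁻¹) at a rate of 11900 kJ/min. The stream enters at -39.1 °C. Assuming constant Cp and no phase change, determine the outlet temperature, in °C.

Q = 11900 kJ/min = 198.33 kJ/s
ΔT = Q/(ṁ·Cp) = 198.33/(11.1×0.970) = 18.42 K
T_out = -39.1 − 18.42 = -57.52 °C

T_out = -57.5 °C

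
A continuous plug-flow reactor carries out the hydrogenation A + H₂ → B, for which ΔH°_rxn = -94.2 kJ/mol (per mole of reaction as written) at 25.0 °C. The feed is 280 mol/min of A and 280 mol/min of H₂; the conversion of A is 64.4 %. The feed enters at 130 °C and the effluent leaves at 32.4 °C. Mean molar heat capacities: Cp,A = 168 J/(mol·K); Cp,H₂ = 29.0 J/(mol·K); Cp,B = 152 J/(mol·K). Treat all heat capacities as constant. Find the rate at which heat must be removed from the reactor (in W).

Extent of reaction ξ = 0.644 × 280 = 180.32 mol/min
Reaction term: ξ·ΔH°_rxn = 180.32 × -94.2 = -16986 kJ/min
Sensible, feed 130→25 °C: -5791.8 kJ/min
Outlet flows (mol/min): A 99.68, H₂ 99.68, B 180.32
Sensible, products 25→32.4 °C: 348.14 kJ/min
Q = ΔH = -22430 kJ/min = -373.83 kW
Heat removed = 373830 W

Q_out = 374000 W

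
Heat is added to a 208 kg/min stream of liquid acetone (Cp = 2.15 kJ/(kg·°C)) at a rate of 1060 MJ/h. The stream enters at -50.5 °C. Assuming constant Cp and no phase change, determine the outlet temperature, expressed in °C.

T_out = -11.0 °C

Q = 1060 MJ/h = 17667 kJ/min
ΔT = Q/(ṁ·Cp) = 17667/(208×2.15) = 39.505 K
T_out = -50.5 + 39.505 = -10.995 °C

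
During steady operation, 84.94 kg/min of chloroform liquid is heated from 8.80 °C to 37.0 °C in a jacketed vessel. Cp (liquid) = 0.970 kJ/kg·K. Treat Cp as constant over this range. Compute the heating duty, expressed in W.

Q = 38700 W

Q = ṁ·Cp·ΔT = 84.94 × 0.970 × (37.0 − 8.80) = 2323.4 kJ/min
Converting: 2323.4 / 60 s = 38.724 kW
Heating duty = 38724 W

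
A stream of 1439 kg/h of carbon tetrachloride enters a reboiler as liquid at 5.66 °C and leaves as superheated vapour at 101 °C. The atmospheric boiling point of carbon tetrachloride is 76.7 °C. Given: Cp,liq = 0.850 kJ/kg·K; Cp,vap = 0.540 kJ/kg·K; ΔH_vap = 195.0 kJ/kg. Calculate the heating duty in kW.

liquid 5.66→76.7 °C: 60.384 kJ/kg
vaporisation at 76.7 °C: 195 kJ/kg
vapour 76.7→101 °C: 13.122 kJ/kg
Δh = 60.384 + 195 + 13.122 = 268.51 kJ/kg
Q = ṁ·Δh = 1439 kg/h × 268.51 kJ/kg = 386380 kJ/h
|Q| = 107.33 kW

Q = 107 kW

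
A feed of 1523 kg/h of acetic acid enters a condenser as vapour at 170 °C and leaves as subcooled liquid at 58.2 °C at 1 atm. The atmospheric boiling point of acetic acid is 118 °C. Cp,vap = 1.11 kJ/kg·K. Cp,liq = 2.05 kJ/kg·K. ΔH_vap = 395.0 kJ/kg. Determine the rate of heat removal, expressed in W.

vapour 170→118 °C: -57.72 kJ/kg
condensation at 118 °C: -395 kJ/kg
liquid 118→58.2 °C: -122.59 kJ/kg
Δh = -57.72 + -395 + -122.59 = -575.31 kJ/kg
Q = ṁ·Δh = 1523 kg/h × -575.31 kJ/kg = -876200 kJ/h
|Q| = 243.39 kW = 243390 W

Q_c = 243000 W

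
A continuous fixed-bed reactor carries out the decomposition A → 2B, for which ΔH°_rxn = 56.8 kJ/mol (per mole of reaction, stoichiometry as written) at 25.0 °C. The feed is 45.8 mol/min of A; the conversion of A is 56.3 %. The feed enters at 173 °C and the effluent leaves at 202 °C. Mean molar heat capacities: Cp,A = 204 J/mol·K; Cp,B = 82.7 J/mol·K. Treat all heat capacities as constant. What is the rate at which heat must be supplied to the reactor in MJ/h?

Extent of reaction ξ = 0.563 × 45.8 = 25.785 mol/min
Reaction term: ξ·ΔH°_rxn = 25.785 × 56.8 = 1464.6 kJ/min
Sensible, feed 173→25 °C: -1382.8 kJ/min
Outlet flows (mol/min): A 20.015, B 51.571
Sensible, products 25→202 °C: 1477.6 kJ/min
Q = ΔH = 1559.4 kJ/min = 25.99 kW
Heat supplied = 93.564 MJ/h

Q_in = 93.6 MJ/h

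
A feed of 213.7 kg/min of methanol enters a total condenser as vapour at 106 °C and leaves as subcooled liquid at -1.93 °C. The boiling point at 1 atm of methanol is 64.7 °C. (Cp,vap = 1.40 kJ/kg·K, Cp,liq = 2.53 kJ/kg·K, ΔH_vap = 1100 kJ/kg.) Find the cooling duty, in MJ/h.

vapour 106→64.7 °C: -57.82 kJ/kg
condensation at 64.7 °C: -1100 kJ/kg
liquid 64.7→-1.93 °C: -168.57 kJ/kg
Δh = -57.82 + -1100 + -168.57 = -1326.4 kJ/kg
Q = ṁ·Δh = 213.7 kg/min × -1326.4 kJ/kg = -283450 kJ/min
|Q| = 4724.2 kW = 17007 MJ/h

Q_c = 17000 MJ/h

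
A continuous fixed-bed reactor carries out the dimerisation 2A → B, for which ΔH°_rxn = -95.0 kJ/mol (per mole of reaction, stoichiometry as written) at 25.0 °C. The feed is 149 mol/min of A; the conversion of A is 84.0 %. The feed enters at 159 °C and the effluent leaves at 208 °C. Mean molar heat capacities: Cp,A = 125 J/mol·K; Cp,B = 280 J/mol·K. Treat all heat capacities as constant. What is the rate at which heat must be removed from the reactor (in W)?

Extent of reaction ξ = 0.840 × 149 / 2 = 62.58 mol/min
Reaction term: ξ·ΔH°_rxn = 62.58 × -95.0 = -5945.1 kJ/min
Sensible, feed 159→25 °C: -2495.8 kJ/min
Outlet flows (mol/min): A 23.84, B 62.58
Sensible, products 25→208 °C: 3751.9 kJ/min
Q = ΔH = -4688.9 kJ/min = -78.149 kW
Heat removed = 78149 W

Q_out = 78100 W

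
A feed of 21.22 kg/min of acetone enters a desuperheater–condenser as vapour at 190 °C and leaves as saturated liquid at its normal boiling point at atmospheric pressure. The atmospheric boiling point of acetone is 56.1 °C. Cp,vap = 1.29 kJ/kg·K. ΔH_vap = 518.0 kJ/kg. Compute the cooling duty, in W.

vapour 190→56.1 °C: -172.73 kJ/kg
condensation at 56.1 °C: -518 kJ/kg
Δh = -172.73 + -518 = -690.73 kJ/kg
Q = ṁ·Δh = 21.22 kg/min × -690.73 kJ/kg = -14657 kJ/min
|Q| = 244.29 kW = 244290 W

Q_c = 244000 W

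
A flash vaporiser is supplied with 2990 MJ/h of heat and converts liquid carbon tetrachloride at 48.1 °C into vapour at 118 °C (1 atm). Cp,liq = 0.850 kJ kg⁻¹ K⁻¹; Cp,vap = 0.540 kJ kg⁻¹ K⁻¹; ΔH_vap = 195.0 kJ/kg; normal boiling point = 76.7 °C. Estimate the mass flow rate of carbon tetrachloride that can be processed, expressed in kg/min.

ṁ = 206 kg/min

Δh = 0.850×(76.7−48.1) + 195.0 + 0.540×(118−76.7) = 241.61 kJ/kg
Q = 2990 MJ/h = 830.56 kJ/s = 49833 kJ/min
ṁ = Q/Δh = 49833 / 241.61 = 206.25 kg/min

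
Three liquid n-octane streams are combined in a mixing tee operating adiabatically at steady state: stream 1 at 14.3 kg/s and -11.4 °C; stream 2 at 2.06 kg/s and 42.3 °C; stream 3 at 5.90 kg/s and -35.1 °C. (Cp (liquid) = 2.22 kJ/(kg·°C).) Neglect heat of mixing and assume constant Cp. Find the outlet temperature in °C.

No heat crosses the boundary, so H_out = H_in.
Σ ṁᵢCp,ᵢTᵢ = 14.3×2.22×-11.4 + 2.06×2.22×42.3 + 5.90×2.22×-35.1 = -628.2
Σ ṁᵢCp,ᵢ = 14.3×2.22 + 2.06×2.22 + 5.90×2.22 = 49.417
T_out = -628.2 / 49.417 = -12.712 °C

T_out = -12.7 °C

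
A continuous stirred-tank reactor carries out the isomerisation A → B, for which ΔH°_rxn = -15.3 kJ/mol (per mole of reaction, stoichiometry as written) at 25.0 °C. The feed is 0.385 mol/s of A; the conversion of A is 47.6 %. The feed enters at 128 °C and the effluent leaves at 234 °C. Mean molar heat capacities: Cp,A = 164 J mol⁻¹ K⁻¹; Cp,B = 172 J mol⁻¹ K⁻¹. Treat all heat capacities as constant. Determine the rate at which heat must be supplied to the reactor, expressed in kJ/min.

Q_in = 252 kJ/min

Extent of reaction ξ = 0.476 × 0.385 = 0.18326 mol/s
Reaction term: ξ·ΔH°_rxn = 0.18326 × -15.3 = -2.8039 kJ/s
Sensible, feed 128→25 °C: -6.5034 kJ/s
Outlet flows (mol/s): A 0.20174, B 0.18326
Sensible, products 25→234 °C: 13.503 kJ/s
Q = ΔH = 4.1954 kJ/s = 4.1954 kW
Heat supplied = 251.72 kJ/min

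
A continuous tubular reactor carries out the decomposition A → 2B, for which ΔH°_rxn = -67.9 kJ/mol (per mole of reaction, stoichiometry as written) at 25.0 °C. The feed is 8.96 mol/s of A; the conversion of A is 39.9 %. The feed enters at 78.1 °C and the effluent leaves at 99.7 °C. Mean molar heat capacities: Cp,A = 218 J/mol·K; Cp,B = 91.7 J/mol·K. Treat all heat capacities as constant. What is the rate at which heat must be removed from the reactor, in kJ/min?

Extent of reaction ξ = 0.399 × 8.96 = 3.575 mol/s
Reaction term: ξ·ΔH°_rxn = 3.575 × -67.9 = -242.75 kJ/s
Sensible, feed 78.1→25 °C: -103.72 kJ/s
Outlet flows (mol/s): A 5.385, B 7.1501
Sensible, products 25→99.7 °C: 136.67 kJ/s
Q = ΔH = -209.79 kJ/s = -209.79 kW
Heat removed = 12588 kJ/min

Q_out = 12600 kJ/min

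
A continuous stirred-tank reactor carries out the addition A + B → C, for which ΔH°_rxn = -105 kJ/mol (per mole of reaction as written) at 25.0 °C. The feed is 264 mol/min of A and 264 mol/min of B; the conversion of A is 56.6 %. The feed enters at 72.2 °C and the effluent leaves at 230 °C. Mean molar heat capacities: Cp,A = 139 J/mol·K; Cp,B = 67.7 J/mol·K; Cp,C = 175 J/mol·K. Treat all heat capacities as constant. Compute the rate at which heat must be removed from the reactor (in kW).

Q_out = 134 kW

Extent of reaction ξ = 0.566 × 264 = 149.42 mol/min
Reaction term: ξ·ΔH°_rxn = 149.42 × -105 = -15690 kJ/min
Sensible, feed 72.2→25 °C: -2575.6 kJ/min
Outlet flows (mol/min): A 114.58, B 114.58, C 149.42
Sensible, products 25→230 °C: 10216 kJ/min
Q = ΔH = -8049.6 kJ/min = -134.16 kW
Heat removed = 134.16 kW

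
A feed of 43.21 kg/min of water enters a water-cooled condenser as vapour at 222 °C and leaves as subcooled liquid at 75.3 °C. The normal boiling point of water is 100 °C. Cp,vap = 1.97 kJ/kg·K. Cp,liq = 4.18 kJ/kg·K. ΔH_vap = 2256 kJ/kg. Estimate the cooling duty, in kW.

Q_c = 1870 kW

vapour 222→100 °C: -240.34 kJ/kg
condensation at 100 °C: -2256 kJ/kg
liquid 100→75.3 °C: -103.25 kJ/kg
Δh = -240.34 + -2256 + -103.25 = -2599.6 kJ/kg
Q = ṁ·Δh = 43.21 kg/min × -2599.6 kJ/kg = -112330 kJ/min
|Q| = 1872.1 kW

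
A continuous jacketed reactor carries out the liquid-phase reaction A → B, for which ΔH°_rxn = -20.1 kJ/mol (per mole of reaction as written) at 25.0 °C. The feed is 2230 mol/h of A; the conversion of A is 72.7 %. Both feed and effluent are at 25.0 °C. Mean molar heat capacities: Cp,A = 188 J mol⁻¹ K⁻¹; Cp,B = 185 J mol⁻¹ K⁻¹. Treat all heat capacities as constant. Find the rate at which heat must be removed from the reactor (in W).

Q_out = 9050 W

Extent of reaction ξ = 0.727 × 2230 = 1621.2 mol/h
Reaction term: ξ·ΔH°_rxn = 1621.2 × -20.1 = -32586 kJ/h
Q = ΔH = -32586 kJ/h = -9.0518 kW
Heat removed = 9051.8 W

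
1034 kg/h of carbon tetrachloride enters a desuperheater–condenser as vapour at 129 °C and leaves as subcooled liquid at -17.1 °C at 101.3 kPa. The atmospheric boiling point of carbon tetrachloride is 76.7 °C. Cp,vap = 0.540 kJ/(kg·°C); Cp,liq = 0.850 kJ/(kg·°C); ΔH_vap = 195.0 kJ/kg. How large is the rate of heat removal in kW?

vapour 129→76.7 °C: -28.242 kJ/kg
condensation at 76.7 °C: -195 kJ/kg
liquid 76.7→-17.1 °C: -79.73 kJ/kg
Δh = -28.242 + -195 + -79.73 = -302.97 kJ/kg
Q = ṁ·Δh = 1034 kg/h × -302.97 kJ/kg = -313270 kJ/h
|Q| = 87.02 kW

Q_c = 87.0 kW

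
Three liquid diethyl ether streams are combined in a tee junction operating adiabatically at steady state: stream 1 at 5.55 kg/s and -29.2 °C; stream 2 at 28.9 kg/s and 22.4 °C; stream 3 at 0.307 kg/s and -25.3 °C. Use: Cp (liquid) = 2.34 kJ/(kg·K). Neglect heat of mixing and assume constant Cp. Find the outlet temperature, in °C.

Energy balance with Q = 0: Σ ṁᵢCp,ᵢ(T_out − Tᵢ) = 0
Σ ṁᵢCp,ᵢTᵢ = 5.55×2.34×-29.2 + 28.9×2.34×22.4 + 0.307×2.34×-25.3 = 1117.4
Σ ṁᵢCp,ᵢ = 5.55×2.34 + 28.9×2.34 + 0.307×2.34 = 81.331
T_out = 1117.4 / 81.331 = 13.739 °C

T_out = 13.7 °C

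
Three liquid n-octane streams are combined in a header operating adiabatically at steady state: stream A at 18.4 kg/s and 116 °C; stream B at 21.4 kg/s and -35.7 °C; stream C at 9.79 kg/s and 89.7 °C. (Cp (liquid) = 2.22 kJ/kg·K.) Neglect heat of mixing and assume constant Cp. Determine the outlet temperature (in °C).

T_out = 45.3 °C

Energy balance with Q = 0: Σ ṁᵢCp,ᵢ(T_out − Tᵢ) = 0
T_out = Σ ṁᵢCp,ᵢTᵢ / Σ ṁᵢCp,ᵢ
      = 4991.9 / 110.09 = 45.343 °C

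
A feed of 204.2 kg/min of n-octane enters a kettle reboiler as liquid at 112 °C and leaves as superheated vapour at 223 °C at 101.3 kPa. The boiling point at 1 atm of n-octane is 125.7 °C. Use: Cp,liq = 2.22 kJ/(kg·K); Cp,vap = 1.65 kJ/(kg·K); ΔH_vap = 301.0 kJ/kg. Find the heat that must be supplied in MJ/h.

liquid 112→125.7 °C: 30.414 kJ/kg
vaporisation at 125.7 °C: 301 kJ/kg
vapour 125.7→223 °C: 160.54 kJ/kg
Δh = 30.414 + 301 + 160.54 = 491.96 kJ/kg
Q = ṁ·Δh = 204.2 kg/min × 491.96 kJ/kg = 100460 kJ/min
|Q| = 1674.3 kW = 6027.5 MJ/h

Q = 6030 MJ/h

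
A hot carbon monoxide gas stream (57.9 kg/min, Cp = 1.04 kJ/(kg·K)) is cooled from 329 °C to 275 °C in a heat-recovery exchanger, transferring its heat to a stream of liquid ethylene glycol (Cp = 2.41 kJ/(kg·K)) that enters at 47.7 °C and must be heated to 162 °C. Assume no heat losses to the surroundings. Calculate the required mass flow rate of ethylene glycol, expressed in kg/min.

ṁ_c = 11.8 kg/min

Heat released by hot stream: Q = 57.9 × 1.04 × (329 − 275) = 3251.7 kJ/min
Energy balance on cold side (adiabatic exchanger): Q = ṁ_c·Cp_c·(T_c,out − T_c,in)
ṁ_c = 3251.7 / [2.41 × (162 − 47.7)] = 11.804 kg/min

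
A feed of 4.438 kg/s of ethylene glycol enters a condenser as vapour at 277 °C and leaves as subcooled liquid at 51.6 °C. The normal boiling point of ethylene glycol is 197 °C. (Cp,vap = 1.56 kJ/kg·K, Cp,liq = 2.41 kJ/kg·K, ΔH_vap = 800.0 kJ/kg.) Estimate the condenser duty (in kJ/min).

Q_c = 340000 kJ/min

vapour 277→197 °C: -124.8 kJ/kg
condensation at 197 °C: -800 kJ/kg
liquid 197→51.6 °C: -350.41 kJ/kg
Δh = -124.8 + -800 + -350.41 = -1275.2 kJ/kg
Q = ṁ·Δh = 4.438 kg/s × -1275.2 kJ/kg = -5659.4 kJ/s
|Q| = 5659.4 kW = 339560 kJ/min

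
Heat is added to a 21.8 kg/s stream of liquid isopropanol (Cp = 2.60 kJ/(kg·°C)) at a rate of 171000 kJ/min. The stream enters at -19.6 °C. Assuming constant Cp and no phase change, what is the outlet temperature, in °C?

Q = 171000 kJ/min = 2850 kJ/s
ΔT = Q/(ṁ·Cp) = 2850/(21.8×2.60) = 50.282 K
T_out = -19.6 + 50.282 = 30.682 °C

T_out = 30.7 °C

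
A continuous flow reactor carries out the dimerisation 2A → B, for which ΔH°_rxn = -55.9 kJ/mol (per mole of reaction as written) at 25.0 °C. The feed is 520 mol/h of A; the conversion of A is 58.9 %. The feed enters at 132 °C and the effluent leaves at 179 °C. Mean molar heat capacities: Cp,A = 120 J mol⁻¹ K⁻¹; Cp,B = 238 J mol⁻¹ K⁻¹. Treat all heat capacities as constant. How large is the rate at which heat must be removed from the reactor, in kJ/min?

Extent of reaction ξ = 0.589 × 520 / 2 = 153.14 mol/h
Reaction term: ξ·ΔH°_rxn = 153.14 × -55.9 = -8560.5 kJ/h
Sensible, feed 132→25 °C: -6676.8 kJ/h
Outlet flows (mol/h): A 213.72, B 153.14
Sensible, products 25→179 °C: 9562.4 kJ/h
Q = ΔH = -5674.9 kJ/h = -1.5764 kW
Heat removed = 94.582 kJ/min

Q_out = 94.6 kJ/min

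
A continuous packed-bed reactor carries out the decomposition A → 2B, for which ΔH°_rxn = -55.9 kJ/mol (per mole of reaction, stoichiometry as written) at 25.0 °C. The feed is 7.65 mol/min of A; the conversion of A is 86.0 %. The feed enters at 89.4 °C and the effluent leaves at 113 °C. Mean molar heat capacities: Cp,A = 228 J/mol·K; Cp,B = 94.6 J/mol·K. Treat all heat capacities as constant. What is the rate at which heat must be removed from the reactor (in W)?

Q_out = 5820 W

Extent of reaction ξ = 0.860 × 7.65 = 6.579 mol/min
Reaction term: ξ·ΔH°_rxn = 6.579 × -55.9 = -367.77 kJ/min
Sensible, feed 89.4→25 °C: -112.33 kJ/min
Outlet flows (mol/min): A 1.071, B 13.158
Sensible, products 25→113 °C: 131.03 kJ/min
Q = ΔH = -349.07 kJ/min = -5.8178 kW
Heat removed = 5817.8 W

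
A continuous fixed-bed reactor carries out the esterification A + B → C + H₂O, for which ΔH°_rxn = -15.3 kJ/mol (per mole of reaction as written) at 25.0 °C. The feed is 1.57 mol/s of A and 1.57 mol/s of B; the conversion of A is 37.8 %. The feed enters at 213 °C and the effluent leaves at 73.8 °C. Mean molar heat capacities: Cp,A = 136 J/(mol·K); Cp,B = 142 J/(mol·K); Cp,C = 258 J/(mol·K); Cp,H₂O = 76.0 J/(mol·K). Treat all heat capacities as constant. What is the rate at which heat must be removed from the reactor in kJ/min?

Q_out = 4090 kJ/min

Extent of reaction ξ = 0.378 × 1.57 = 0.59346 mol/s
Reaction term: ξ·ΔH°_rxn = 0.59346 × -15.3 = -9.0799 kJ/s
Sensible, feed 213→25 °C: -82.054 kJ/s
Outlet flows (mol/s): A 0.97654, B 0.97654, C 0.59346, H₂O 0.59346
Sensible, products 25→73.8 °C: 22.921 kJ/s
Q = ΔH = -68.213 kJ/s = -68.213 kW
Heat removed = 4092.8 kJ/min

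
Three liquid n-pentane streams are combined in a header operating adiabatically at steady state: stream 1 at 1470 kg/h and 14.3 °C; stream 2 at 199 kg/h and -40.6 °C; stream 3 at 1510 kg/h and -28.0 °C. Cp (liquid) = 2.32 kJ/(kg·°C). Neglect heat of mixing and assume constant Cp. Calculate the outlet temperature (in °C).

T_out = -9.23 °C

Adiabatic, steady state ⇒ Σ ṁᵢCp,ᵢ(T_out − Tᵢ) = 0
Σ ṁᵢCp,ᵢTᵢ = 1470×2.32×14.3 + 199×2.32×-40.6 + 1510×2.32×-28.0 = -68065
Σ ṁᵢCp,ᵢ = 1470×2.32 + 199×2.32 + 1510×2.32 = 7375.3
T_out = -68065 / 7375.3 = -9.2288 °C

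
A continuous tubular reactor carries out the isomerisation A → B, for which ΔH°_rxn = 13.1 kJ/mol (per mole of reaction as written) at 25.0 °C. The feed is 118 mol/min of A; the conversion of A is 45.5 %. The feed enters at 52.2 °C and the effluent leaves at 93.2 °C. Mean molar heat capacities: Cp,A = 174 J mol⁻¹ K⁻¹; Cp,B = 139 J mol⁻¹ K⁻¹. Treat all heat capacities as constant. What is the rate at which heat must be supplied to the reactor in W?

Q_in = 23600 W

Extent of reaction ξ = 0.455 × 118 = 53.69 mol/min
Reaction term: ξ·ΔH°_rxn = 53.69 × 13.1 = 703.34 kJ/min
Sensible, feed 52.2→25 °C: -558.47 kJ/min
Outlet flows (mol/min): A 64.31, B 53.69
Sensible, products 25→93.2 °C: 1272.1 kJ/min
Q = ΔH = 1417 kJ/min = 23.617 kW
Heat supplied = 23617 W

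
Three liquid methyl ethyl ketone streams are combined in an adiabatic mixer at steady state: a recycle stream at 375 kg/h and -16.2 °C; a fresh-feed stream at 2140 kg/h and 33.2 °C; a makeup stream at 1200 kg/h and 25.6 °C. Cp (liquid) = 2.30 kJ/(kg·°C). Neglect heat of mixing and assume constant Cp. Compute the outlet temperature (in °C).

T_out = 25.8 °C

No heat crosses the boundary, so H_out = H_in.
Σ ṁᵢCp,ᵢTᵢ = 375×2.30×-16.2 + 2140×2.30×33.2 + 1200×2.30×25.6 = 220090
Σ ṁᵢCp,ᵢ = 375×2.30 + 2140×2.30 + 1200×2.30 = 8544.5
T_out = 220090 / 8544.5 = 25.759 °C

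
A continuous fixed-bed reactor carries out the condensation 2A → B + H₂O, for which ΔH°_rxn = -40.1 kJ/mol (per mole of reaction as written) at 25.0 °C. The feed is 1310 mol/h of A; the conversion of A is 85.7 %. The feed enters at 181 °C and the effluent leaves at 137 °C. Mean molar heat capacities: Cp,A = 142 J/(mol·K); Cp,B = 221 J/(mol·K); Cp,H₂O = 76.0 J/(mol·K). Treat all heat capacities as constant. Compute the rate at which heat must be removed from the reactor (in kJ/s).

Extent of reaction ξ = 0.857 × 1310 / 2 = 561.34 mol/h
Reaction term: ξ·ΔH°_rxn = 561.34 × -40.1 = -22510 kJ/h
Sensible, feed 181→25 °C: -29019 kJ/h
Outlet flows (mol/h): A 187.33, B 561.34, H₂O 561.34
Sensible, products 25→137 °C: 21652 kJ/h
Q = ΔH = -29877 kJ/h = -8.2992 kW
Heat removed = 8.2992 kJ/s

Q_out = 8.30 kJ/s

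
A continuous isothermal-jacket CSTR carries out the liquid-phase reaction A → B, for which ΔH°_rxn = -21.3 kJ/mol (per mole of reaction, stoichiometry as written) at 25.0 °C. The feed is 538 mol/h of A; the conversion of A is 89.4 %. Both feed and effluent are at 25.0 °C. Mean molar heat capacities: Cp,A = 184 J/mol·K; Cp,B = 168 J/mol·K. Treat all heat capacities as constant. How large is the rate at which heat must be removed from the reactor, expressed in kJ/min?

Extent of reaction ξ = 0.894 × 538 = 480.97 mol/h
Reaction term: ξ·ΔH°_rxn = 480.97 × -21.3 = -10245 kJ/h
Q = ΔH = -10245 kJ/h = -2.8458 kW
Heat removed = 170.75 kJ/min

Q_out = 171 kJ/min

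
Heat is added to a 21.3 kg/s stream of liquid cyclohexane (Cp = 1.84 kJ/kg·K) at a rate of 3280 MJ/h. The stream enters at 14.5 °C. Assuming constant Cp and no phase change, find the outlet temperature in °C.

T_out = 37.7 °C

Q = 3280 MJ/h = 911.11 kJ/s
ΔT = Q/(ṁ·Cp) = 911.11/(21.3×1.84) = 23.247 K
T_out = 14.5 + 23.247 = 37.747 °C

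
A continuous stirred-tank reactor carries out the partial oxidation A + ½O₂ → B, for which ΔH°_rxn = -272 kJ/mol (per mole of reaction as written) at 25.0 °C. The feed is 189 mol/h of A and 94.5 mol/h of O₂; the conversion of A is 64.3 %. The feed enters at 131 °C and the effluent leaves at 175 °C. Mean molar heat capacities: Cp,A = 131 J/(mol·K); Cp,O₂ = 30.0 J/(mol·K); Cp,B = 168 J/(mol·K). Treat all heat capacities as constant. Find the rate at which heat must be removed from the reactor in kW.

Extent of reaction ξ = 0.643 × 189 = 121.53 mol/h
Reaction term: ξ·ΔH°_rxn = 121.53 × -272 = -33055 kJ/h
Sensible, feed 131→25 °C: -2925 kJ/h
Outlet flows (mol/h): A 67.473, O₂ 33.736, B 121.53
Sensible, products 25→175 °C: 4540.1 kJ/h
Q = ΔH = -31440 kJ/h = -8.7334 kW
Heat removed = 8.7334 kW

Q_out = 8.73 kW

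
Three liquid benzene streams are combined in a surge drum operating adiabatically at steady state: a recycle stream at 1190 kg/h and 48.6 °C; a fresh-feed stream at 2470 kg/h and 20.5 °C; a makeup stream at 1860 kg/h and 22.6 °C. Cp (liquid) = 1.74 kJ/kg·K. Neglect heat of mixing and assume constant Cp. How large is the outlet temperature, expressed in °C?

T_out = 27.3 °C

No heat crosses the boundary, so H_out = H_in.
Σ ṁᵢCp,ᵢTᵢ = 1190×1.74×48.6 + 2470×1.74×20.5 + 1860×1.74×22.6 = 261880
Σ ṁᵢCp,ᵢ = 1190×1.74 + 2470×1.74 + 1860×1.74 = 9604.8
T_out = 261880 / 9604.8 = 27.265 °C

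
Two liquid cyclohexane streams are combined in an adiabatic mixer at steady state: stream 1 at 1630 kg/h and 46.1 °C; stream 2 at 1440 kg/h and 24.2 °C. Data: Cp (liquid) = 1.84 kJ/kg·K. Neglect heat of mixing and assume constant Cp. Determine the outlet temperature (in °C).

Energy balance with Q = 0: Σ ṁᵢCp,ᵢ(T_out − Tᵢ) = 0
Σ ṁᵢCp,ᵢTᵢ = 1630×1.84×46.1 + 1440×1.84×24.2 = 202380
Σ ṁᵢCp,ᵢ = 1630×1.84 + 1440×1.84 = 5648.8
T_out = 202380 / 5648.8 = 35.828 °C

T_out = 35.8 °C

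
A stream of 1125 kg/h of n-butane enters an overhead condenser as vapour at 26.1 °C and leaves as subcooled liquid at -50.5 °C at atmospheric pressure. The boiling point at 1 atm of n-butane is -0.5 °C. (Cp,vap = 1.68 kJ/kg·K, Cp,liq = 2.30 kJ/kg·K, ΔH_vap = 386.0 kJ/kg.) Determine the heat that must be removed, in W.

Q_c = 171000 W

vapour 26.1→-0.5 °C: -44.688 kJ/kg
condensation at -0.5 °C: -386 kJ/kg
liquid -0.5→-50.5 °C: -115 kJ/kg
Δh = -44.688 + -386 + -115 = -545.69 kJ/kg
Q = ṁ·Δh = 1125 kg/h × -545.69 kJ/kg = -613900 kJ/h
|Q| = 170.53 kW = 170530 W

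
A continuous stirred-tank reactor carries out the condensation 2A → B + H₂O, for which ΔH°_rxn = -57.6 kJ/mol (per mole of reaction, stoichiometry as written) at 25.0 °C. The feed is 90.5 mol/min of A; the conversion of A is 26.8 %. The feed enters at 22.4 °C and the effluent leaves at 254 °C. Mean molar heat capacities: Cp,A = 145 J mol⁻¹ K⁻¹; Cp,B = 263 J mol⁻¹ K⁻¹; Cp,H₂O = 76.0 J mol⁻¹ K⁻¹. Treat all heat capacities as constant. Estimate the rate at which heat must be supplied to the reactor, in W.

Extent of reaction ξ = 0.268 × 90.5 / 2 = 12.127 mol/min
Reaction term: ξ·ΔH°_rxn = 12.127 × -57.6 = -698.52 kJ/min
Sensible, feed 22.4→25 °C: 34.119 kJ/min
Outlet flows (mol/min): A 66.246, B 12.127, H₂O 12.127
Sensible, products 25→254 °C: 3141.1 kJ/min
Q = ΔH = 2476.7 kJ/min = 41.279 kW
Heat supplied = 41279 W

Q_in = 41300 W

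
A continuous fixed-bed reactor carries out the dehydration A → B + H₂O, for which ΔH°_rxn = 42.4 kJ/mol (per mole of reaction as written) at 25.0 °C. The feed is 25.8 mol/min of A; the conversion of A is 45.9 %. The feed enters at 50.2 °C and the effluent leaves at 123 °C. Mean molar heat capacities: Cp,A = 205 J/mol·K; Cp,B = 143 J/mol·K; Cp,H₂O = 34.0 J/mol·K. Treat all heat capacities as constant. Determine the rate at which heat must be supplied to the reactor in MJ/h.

Extent of reaction ξ = 0.459 × 25.8 = 11.842 mol/min
Reaction term: ξ·ΔH°_rxn = 11.842 × 42.4 = 502.11 kJ/min
Sensible, feed 50.2→25 °C: -133.28 kJ/min
Outlet flows (mol/min): A 13.958, B 11.842, H₂O 11.842
Sensible, products 25→123 °C: 485.83 kJ/min
Q = ΔH = 854.65 kJ/min = 14.244 kW
Heat supplied = 51.279 MJ/h

Q_in = 51.3 MJ/h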